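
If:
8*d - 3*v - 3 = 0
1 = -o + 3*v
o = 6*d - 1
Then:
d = 3/2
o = 8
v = 3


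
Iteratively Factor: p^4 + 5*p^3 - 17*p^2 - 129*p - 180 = (p + 3)*(p^3 + 2*p^2 - 23*p - 60) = (p + 3)^2*(p^2 - p - 20) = (p - 5)*(p + 3)^2*(p + 4)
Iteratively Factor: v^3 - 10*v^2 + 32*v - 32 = (v - 4)*(v^2 - 6*v + 8) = (v - 4)*(v - 2)*(v - 4)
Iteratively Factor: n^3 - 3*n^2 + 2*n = (n - 1)*(n^2 - 2*n) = n*(n - 1)*(n - 2)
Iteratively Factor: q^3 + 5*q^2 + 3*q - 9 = (q + 3)*(q^2 + 2*q - 3) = (q + 3)^2*(q - 1)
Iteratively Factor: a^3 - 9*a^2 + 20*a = (a - 4)*(a^2 - 5*a) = (a - 5)*(a - 4)*(a)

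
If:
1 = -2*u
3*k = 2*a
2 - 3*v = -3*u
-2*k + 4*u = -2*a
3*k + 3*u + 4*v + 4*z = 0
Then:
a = 3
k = 2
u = -1/2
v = 1/6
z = -31/24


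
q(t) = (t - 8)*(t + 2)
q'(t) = 2*t - 6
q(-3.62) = 18.82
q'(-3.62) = -13.24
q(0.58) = -19.14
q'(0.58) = -4.84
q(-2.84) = 9.11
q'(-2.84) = -11.68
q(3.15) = -24.98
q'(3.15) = 0.30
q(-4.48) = 30.95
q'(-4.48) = -14.96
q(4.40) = -23.04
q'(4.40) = 2.80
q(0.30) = -17.71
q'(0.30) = -5.40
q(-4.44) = 30.35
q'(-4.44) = -14.88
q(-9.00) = 119.00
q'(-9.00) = -24.00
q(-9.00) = 119.00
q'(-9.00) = -24.00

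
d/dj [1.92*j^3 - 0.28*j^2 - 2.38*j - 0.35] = 5.76*j^2 - 0.56*j - 2.38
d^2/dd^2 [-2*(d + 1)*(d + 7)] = -4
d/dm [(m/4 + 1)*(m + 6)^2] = (m + 6)*(3*m + 14)/4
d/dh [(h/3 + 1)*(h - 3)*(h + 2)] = h^2 + 4*h/3 - 3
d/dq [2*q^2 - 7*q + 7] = 4*q - 7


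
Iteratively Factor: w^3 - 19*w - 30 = (w + 2)*(w^2 - 2*w - 15) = (w - 5)*(w + 2)*(w + 3)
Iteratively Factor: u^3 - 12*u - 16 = (u + 2)*(u^2 - 2*u - 8) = (u - 4)*(u + 2)*(u + 2)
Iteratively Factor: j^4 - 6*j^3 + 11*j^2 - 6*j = (j)*(j^3 - 6*j^2 + 11*j - 6) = j*(j - 3)*(j^2 - 3*j + 2) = j*(j - 3)*(j - 1)*(j - 2)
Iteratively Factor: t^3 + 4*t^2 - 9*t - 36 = (t + 3)*(t^2 + t - 12) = (t + 3)*(t + 4)*(t - 3)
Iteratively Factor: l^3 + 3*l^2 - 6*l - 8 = (l - 2)*(l^2 + 5*l + 4) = (l - 2)*(l + 4)*(l + 1)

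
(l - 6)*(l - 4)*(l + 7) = l^3 - 3*l^2 - 46*l + 168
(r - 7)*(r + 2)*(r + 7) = r^3 + 2*r^2 - 49*r - 98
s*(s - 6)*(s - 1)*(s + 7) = s^4 - 43*s^2 + 42*s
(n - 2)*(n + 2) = n^2 - 4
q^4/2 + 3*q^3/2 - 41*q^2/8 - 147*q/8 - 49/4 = (q/2 + 1)*(q - 7/2)*(q + 1)*(q + 7/2)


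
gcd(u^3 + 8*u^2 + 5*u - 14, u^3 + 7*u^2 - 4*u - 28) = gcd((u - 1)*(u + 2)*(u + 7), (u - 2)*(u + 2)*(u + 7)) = u^2 + 9*u + 14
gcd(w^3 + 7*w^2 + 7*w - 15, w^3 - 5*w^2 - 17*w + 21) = w^2 + 2*w - 3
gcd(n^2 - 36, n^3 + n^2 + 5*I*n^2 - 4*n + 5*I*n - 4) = 1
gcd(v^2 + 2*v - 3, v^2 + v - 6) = v + 3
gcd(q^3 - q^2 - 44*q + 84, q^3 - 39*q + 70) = q^2 + 5*q - 14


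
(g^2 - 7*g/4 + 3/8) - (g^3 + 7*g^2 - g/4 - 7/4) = -g^3 - 6*g^2 - 3*g/2 + 17/8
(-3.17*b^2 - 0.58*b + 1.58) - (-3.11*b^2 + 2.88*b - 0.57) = -0.0600000000000001*b^2 - 3.46*b + 2.15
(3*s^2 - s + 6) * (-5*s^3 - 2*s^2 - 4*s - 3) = -15*s^5 - s^4 - 40*s^3 - 17*s^2 - 21*s - 18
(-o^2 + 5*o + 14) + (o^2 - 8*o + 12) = 26 - 3*o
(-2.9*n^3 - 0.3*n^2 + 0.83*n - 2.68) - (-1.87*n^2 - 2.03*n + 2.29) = -2.9*n^3 + 1.57*n^2 + 2.86*n - 4.97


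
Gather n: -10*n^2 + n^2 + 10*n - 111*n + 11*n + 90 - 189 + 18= -9*n^2 - 90*n - 81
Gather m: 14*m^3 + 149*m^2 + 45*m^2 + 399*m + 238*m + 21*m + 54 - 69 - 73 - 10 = 14*m^3 + 194*m^2 + 658*m - 98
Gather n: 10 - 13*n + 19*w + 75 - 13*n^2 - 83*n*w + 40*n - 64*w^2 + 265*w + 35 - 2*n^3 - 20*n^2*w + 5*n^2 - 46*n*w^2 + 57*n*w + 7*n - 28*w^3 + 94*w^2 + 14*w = -2*n^3 + n^2*(-20*w - 8) + n*(-46*w^2 - 26*w + 34) - 28*w^3 + 30*w^2 + 298*w + 120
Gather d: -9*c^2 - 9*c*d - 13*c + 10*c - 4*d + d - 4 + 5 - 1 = -9*c^2 - 3*c + d*(-9*c - 3)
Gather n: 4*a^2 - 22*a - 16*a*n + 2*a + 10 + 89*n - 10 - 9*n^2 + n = 4*a^2 - 20*a - 9*n^2 + n*(90 - 16*a)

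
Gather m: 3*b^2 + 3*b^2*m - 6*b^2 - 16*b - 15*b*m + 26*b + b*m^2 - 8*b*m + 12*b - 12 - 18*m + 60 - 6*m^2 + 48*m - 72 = -3*b^2 + 22*b + m^2*(b - 6) + m*(3*b^2 - 23*b + 30) - 24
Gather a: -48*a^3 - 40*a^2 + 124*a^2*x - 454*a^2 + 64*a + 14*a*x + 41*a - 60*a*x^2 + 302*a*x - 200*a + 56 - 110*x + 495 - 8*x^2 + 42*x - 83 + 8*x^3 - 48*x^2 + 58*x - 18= -48*a^3 + a^2*(124*x - 494) + a*(-60*x^2 + 316*x - 95) + 8*x^3 - 56*x^2 - 10*x + 450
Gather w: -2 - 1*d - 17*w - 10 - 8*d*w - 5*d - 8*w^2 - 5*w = -6*d - 8*w^2 + w*(-8*d - 22) - 12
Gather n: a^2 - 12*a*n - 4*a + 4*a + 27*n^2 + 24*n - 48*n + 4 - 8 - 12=a^2 + 27*n^2 + n*(-12*a - 24) - 16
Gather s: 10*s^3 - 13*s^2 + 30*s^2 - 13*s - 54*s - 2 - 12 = 10*s^3 + 17*s^2 - 67*s - 14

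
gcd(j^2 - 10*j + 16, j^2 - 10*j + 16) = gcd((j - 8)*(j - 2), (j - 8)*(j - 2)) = j^2 - 10*j + 16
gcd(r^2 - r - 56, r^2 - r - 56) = r^2 - r - 56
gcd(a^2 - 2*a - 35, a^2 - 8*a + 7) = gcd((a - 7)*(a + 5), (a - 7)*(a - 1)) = a - 7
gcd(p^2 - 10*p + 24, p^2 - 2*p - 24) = p - 6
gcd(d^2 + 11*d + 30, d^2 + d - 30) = d + 6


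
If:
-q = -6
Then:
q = 6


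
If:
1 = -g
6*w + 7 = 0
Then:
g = -1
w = -7/6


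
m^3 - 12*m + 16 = (m - 2)^2*(m + 4)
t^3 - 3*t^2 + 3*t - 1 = (t - 1)^3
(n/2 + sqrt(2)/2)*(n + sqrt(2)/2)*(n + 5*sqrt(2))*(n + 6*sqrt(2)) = n^4/2 + 25*sqrt(2)*n^3/4 + 47*n^2 + 101*sqrt(2)*n/2 + 30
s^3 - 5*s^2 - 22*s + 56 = (s - 7)*(s - 2)*(s + 4)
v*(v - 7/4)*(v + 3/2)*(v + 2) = v^4 + 7*v^3/4 - 25*v^2/8 - 21*v/4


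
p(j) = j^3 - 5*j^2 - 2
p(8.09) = 200.23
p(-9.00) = -1136.00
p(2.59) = -18.17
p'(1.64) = -8.33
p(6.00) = 34.00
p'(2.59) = -5.78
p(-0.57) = -3.81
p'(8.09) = 115.44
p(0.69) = -4.05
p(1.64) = -11.04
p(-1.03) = -8.40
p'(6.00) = 48.00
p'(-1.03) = 13.48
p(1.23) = -7.70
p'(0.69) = -5.47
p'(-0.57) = 6.67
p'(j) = 3*j^2 - 10*j = j*(3*j - 10)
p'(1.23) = -7.76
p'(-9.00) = 333.00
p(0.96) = -5.72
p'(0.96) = -6.84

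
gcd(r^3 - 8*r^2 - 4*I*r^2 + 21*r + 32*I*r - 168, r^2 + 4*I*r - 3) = r + 3*I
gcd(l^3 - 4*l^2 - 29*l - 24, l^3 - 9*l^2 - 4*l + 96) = l^2 - 5*l - 24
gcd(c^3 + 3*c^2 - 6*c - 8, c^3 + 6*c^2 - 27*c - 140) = c + 4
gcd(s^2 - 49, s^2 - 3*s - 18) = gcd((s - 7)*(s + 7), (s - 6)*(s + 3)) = 1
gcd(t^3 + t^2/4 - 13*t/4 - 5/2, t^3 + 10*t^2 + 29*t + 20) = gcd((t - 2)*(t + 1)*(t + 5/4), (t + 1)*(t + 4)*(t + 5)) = t + 1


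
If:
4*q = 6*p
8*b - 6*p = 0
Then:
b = q/2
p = 2*q/3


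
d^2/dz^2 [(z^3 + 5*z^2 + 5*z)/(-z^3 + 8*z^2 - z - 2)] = 2*(-13*z^6 - 12*z^5 + 147*z^4 - 302*z^3 - 186*z^2 - 252*z - 10)/(z^9 - 24*z^8 + 195*z^7 - 554*z^6 + 99*z^5 + 372*z^4 - 83*z^3 - 90*z^2 + 12*z + 8)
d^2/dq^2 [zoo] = 0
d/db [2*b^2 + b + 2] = 4*b + 1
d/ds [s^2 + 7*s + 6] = 2*s + 7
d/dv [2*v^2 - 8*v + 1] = 4*v - 8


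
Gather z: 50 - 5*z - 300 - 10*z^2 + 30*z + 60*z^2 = 50*z^2 + 25*z - 250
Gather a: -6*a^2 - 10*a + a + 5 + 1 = -6*a^2 - 9*a + 6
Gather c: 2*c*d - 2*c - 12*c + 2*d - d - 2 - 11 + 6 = c*(2*d - 14) + d - 7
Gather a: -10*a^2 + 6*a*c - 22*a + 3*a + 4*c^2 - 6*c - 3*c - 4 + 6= -10*a^2 + a*(6*c - 19) + 4*c^2 - 9*c + 2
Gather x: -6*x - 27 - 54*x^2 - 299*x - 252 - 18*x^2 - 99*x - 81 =-72*x^2 - 404*x - 360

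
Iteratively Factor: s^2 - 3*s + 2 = (s - 1)*(s - 2)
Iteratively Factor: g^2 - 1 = (g + 1)*(g - 1)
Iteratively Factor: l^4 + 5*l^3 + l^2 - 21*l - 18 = (l + 1)*(l^3 + 4*l^2 - 3*l - 18) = (l + 1)*(l + 3)*(l^2 + l - 6) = (l - 2)*(l + 1)*(l + 3)*(l + 3)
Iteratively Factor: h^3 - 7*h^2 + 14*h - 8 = (h - 1)*(h^2 - 6*h + 8) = (h - 2)*(h - 1)*(h - 4)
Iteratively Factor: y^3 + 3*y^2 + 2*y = (y + 2)*(y^2 + y) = (y + 1)*(y + 2)*(y)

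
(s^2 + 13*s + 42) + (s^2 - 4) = 2*s^2 + 13*s + 38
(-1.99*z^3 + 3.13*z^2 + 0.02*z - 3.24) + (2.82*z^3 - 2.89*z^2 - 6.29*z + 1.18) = 0.83*z^3 + 0.24*z^2 - 6.27*z - 2.06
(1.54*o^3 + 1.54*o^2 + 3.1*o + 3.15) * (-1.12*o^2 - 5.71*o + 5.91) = -1.7248*o^5 - 10.5182*o^4 - 3.164*o^3 - 12.1276*o^2 + 0.334500000000002*o + 18.6165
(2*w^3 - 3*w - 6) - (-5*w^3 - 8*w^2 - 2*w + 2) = 7*w^3 + 8*w^2 - w - 8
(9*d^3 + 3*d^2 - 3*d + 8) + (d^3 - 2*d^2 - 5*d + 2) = 10*d^3 + d^2 - 8*d + 10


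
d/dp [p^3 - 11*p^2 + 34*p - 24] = 3*p^2 - 22*p + 34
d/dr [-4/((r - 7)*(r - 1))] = 8*(r - 4)/((r - 7)^2*(r - 1)^2)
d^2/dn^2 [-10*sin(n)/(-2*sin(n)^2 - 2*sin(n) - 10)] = 5*(-9*sin(n)^5 + sin(n)^4 + 5*sin(n)^2 - 26*sin(n) - 21*sin(3*n)/2 + sin(5*n)/2 - 10)/(sin(n)^2 + sin(n) + 5)^3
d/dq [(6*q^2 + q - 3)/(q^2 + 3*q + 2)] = (17*q^2 + 30*q + 11)/(q^4 + 6*q^3 + 13*q^2 + 12*q + 4)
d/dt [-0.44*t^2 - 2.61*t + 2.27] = -0.88*t - 2.61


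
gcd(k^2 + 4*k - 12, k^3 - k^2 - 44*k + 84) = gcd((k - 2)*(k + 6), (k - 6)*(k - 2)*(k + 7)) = k - 2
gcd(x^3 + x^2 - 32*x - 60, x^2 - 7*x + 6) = x - 6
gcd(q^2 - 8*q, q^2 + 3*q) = q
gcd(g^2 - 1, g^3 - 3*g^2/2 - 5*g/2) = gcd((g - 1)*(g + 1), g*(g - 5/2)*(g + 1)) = g + 1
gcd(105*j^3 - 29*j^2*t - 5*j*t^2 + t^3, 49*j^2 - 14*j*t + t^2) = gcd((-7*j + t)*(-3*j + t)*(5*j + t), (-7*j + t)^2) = -7*j + t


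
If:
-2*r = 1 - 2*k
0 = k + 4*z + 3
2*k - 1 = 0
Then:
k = 1/2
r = 0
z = -7/8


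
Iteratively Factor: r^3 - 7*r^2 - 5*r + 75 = (r - 5)*(r^2 - 2*r - 15) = (r - 5)^2*(r + 3)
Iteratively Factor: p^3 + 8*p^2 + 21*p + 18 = (p + 3)*(p^2 + 5*p + 6) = (p + 2)*(p + 3)*(p + 3)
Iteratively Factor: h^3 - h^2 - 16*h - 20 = (h + 2)*(h^2 - 3*h - 10) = (h - 5)*(h + 2)*(h + 2)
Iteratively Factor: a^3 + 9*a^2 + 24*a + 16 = (a + 4)*(a^2 + 5*a + 4) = (a + 4)^2*(a + 1)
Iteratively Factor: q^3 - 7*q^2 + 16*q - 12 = (q - 2)*(q^2 - 5*q + 6) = (q - 2)^2*(q - 3)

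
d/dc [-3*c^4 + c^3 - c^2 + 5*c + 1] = -12*c^3 + 3*c^2 - 2*c + 5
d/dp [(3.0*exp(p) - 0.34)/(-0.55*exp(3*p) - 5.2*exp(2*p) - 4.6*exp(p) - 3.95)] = (3.3*exp(3*p) + 15.039*exp(2*p) - 3.536*exp(p) - 13.414)*exp(p)/(0.3025*exp(6*p) + 5.72*exp(5*p) + 32.1*exp(4*p) + 52.185*exp(3*p) + 62.24*exp(2*p) + 36.34*exp(p) + 15.6025)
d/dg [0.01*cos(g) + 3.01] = -0.01*sin(g)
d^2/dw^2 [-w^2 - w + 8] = -2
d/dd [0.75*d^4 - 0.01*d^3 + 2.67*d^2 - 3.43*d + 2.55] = 3.0*d^3 - 0.03*d^2 + 5.34*d - 3.43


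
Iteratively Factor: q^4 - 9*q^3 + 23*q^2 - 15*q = (q - 1)*(q^3 - 8*q^2 + 15*q) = q*(q - 1)*(q^2 - 8*q + 15) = q*(q - 5)*(q - 1)*(q - 3)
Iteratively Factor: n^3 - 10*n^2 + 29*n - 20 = (n - 1)*(n^2 - 9*n + 20) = (n - 4)*(n - 1)*(n - 5)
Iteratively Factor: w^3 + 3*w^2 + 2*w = (w)*(w^2 + 3*w + 2) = w*(w + 1)*(w + 2)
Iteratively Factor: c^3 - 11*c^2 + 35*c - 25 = (c - 5)*(c^2 - 6*c + 5) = (c - 5)^2*(c - 1)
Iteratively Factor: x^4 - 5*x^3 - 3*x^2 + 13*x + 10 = (x - 2)*(x^3 - 3*x^2 - 9*x - 5) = (x - 5)*(x - 2)*(x^2 + 2*x + 1) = (x - 5)*(x - 2)*(x + 1)*(x + 1)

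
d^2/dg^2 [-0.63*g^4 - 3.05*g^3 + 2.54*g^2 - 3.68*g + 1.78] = -7.56*g^2 - 18.3*g + 5.08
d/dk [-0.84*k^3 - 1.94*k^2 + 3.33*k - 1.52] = -2.52*k^2 - 3.88*k + 3.33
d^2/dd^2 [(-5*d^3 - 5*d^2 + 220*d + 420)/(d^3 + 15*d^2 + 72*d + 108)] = 20*(7*d^3 + 48*d^2 + 54*d - 126)/(d^6 + 27*d^5 + 297*d^4 + 1701*d^3 + 5346*d^2 + 8748*d + 5832)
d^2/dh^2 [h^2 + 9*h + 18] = 2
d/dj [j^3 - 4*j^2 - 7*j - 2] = 3*j^2 - 8*j - 7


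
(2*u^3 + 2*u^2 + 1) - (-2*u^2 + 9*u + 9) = 2*u^3 + 4*u^2 - 9*u - 8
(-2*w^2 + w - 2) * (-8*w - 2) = 16*w^3 - 4*w^2 + 14*w + 4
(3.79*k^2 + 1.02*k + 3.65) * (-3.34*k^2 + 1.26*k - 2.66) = -12.6586*k^4 + 1.3686*k^3 - 20.9872*k^2 + 1.8858*k - 9.709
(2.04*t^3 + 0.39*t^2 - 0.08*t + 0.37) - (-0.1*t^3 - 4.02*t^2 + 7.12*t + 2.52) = 2.14*t^3 + 4.41*t^2 - 7.2*t - 2.15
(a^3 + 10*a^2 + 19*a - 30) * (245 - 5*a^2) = -5*a^5 - 50*a^4 + 150*a^3 + 2600*a^2 + 4655*a - 7350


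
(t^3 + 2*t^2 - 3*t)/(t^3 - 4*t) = (t^2 + 2*t - 3)/(t^2 - 4)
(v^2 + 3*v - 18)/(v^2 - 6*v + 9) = (v + 6)/(v - 3)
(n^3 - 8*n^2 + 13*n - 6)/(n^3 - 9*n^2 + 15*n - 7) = (n - 6)/(n - 7)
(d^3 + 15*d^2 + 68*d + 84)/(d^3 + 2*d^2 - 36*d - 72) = (d + 7)/(d - 6)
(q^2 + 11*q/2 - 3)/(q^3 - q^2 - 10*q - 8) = (-q^2 - 11*q/2 + 3)/(-q^3 + q^2 + 10*q + 8)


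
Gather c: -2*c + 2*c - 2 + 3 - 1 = 0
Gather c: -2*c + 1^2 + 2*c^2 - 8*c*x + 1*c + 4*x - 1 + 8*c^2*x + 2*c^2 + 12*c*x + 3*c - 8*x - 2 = c^2*(8*x + 4) + c*(4*x + 2) - 4*x - 2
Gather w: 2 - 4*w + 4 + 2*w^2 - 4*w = 2*w^2 - 8*w + 6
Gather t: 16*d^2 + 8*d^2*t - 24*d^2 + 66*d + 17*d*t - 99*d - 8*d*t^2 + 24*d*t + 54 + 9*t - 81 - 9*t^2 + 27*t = -8*d^2 - 33*d + t^2*(-8*d - 9) + t*(8*d^2 + 41*d + 36) - 27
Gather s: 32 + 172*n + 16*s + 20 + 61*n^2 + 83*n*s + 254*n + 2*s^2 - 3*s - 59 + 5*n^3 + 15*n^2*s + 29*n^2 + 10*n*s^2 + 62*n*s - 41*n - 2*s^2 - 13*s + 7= 5*n^3 + 90*n^2 + 10*n*s^2 + 385*n + s*(15*n^2 + 145*n)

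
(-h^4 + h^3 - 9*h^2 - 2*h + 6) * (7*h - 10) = -7*h^5 + 17*h^4 - 73*h^3 + 76*h^2 + 62*h - 60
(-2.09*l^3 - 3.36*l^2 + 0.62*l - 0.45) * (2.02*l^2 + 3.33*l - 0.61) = -4.2218*l^5 - 13.7469*l^4 - 8.6615*l^3 + 3.2052*l^2 - 1.8767*l + 0.2745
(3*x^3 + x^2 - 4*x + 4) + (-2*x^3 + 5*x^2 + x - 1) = x^3 + 6*x^2 - 3*x + 3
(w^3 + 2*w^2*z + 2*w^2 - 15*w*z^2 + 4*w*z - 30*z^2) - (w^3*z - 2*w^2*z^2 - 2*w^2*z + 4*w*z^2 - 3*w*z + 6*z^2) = -w^3*z + w^3 + 2*w^2*z^2 + 4*w^2*z + 2*w^2 - 19*w*z^2 + 7*w*z - 36*z^2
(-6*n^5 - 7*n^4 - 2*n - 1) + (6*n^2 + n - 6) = -6*n^5 - 7*n^4 + 6*n^2 - n - 7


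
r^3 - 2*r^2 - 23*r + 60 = (r - 4)*(r - 3)*(r + 5)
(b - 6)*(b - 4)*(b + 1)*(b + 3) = b^4 - 6*b^3 - 13*b^2 + 66*b + 72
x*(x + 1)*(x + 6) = x^3 + 7*x^2 + 6*x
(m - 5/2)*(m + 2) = m^2 - m/2 - 5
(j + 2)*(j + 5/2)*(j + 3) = j^3 + 15*j^2/2 + 37*j/2 + 15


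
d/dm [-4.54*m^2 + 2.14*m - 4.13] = 2.14 - 9.08*m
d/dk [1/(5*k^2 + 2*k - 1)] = 2*(-5*k - 1)/(5*k^2 + 2*k - 1)^2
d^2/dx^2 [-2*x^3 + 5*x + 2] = -12*x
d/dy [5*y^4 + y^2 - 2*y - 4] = 20*y^3 + 2*y - 2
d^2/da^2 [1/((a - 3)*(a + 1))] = 2*((a - 3)^2 + (a - 3)*(a + 1) + (a + 1)^2)/((a - 3)^3*(a + 1)^3)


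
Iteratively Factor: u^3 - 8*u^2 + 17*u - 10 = (u - 2)*(u^2 - 6*u + 5) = (u - 5)*(u - 2)*(u - 1)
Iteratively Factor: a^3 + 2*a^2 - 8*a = (a + 4)*(a^2 - 2*a) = a*(a + 4)*(a - 2)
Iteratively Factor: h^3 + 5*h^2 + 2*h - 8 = (h - 1)*(h^2 + 6*h + 8) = (h - 1)*(h + 4)*(h + 2)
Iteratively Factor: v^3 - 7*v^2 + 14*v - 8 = (v - 2)*(v^2 - 5*v + 4) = (v - 4)*(v - 2)*(v - 1)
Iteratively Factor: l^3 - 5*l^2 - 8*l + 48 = (l - 4)*(l^2 - l - 12) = (l - 4)^2*(l + 3)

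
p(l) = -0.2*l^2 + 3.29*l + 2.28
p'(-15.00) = 9.29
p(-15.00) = -92.07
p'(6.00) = 0.89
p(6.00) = 14.82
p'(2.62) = 2.24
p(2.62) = 9.53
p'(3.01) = 2.09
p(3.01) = 10.37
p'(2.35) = 2.35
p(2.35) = 8.91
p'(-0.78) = 3.60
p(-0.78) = -0.41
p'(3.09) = 2.05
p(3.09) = 10.54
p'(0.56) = 3.07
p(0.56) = 4.06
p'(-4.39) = 5.05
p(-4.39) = -16.02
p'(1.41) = 2.73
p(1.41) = 6.52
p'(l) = 3.29 - 0.4*l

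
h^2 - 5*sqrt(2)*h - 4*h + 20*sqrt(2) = (h - 4)*(h - 5*sqrt(2))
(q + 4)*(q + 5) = q^2 + 9*q + 20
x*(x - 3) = x^2 - 3*x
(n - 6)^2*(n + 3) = n^3 - 9*n^2 + 108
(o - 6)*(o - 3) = o^2 - 9*o + 18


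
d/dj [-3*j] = -3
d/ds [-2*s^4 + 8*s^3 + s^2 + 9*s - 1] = -8*s^3 + 24*s^2 + 2*s + 9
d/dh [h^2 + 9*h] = 2*h + 9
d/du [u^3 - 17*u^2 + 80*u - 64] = 3*u^2 - 34*u + 80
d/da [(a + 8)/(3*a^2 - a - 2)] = (3*a^2 - a - (a + 8)*(6*a - 1) - 2)/(-3*a^2 + a + 2)^2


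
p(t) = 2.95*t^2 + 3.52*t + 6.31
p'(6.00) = 38.92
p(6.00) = 133.63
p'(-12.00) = -67.28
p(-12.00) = 388.87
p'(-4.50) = -23.03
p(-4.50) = 50.21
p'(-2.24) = -9.70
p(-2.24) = 13.23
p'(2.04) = 15.56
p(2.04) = 25.77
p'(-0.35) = 1.46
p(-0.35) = 5.44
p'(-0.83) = -1.38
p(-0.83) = 5.42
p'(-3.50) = -17.13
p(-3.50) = 30.13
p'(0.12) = 4.23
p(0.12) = 6.77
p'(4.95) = 32.72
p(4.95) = 96.02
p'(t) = 5.9*t + 3.52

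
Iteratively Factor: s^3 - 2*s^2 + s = (s - 1)*(s^2 - s) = (s - 1)^2*(s)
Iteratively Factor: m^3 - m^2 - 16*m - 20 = (m - 5)*(m^2 + 4*m + 4) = (m - 5)*(m + 2)*(m + 2)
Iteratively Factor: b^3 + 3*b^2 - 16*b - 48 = (b + 3)*(b^2 - 16) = (b - 4)*(b + 3)*(b + 4)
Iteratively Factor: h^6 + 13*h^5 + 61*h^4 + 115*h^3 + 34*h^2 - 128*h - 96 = (h - 1)*(h^5 + 14*h^4 + 75*h^3 + 190*h^2 + 224*h + 96) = (h - 1)*(h + 4)*(h^4 + 10*h^3 + 35*h^2 + 50*h + 24) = (h - 1)*(h + 4)^2*(h^3 + 6*h^2 + 11*h + 6) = (h - 1)*(h + 3)*(h + 4)^2*(h^2 + 3*h + 2) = (h - 1)*(h + 1)*(h + 3)*(h + 4)^2*(h + 2)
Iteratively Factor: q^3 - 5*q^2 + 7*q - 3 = (q - 1)*(q^2 - 4*q + 3) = (q - 3)*(q - 1)*(q - 1)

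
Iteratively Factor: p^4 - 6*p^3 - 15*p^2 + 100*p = (p - 5)*(p^3 - p^2 - 20*p) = (p - 5)^2*(p^2 + 4*p) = p*(p - 5)^2*(p + 4)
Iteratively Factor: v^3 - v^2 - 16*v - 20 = (v + 2)*(v^2 - 3*v - 10) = (v - 5)*(v + 2)*(v + 2)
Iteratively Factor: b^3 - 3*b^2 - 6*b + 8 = (b + 2)*(b^2 - 5*b + 4) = (b - 4)*(b + 2)*(b - 1)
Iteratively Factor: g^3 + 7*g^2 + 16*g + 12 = (g + 2)*(g^2 + 5*g + 6) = (g + 2)^2*(g + 3)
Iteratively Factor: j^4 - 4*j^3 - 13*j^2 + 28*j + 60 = (j - 3)*(j^3 - j^2 - 16*j - 20) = (j - 5)*(j - 3)*(j^2 + 4*j + 4) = (j - 5)*(j - 3)*(j + 2)*(j + 2)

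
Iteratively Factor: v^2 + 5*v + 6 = (v + 3)*(v + 2)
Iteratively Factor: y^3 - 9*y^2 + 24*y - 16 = (y - 4)*(y^2 - 5*y + 4) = (y - 4)^2*(y - 1)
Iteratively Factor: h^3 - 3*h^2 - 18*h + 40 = (h + 4)*(h^2 - 7*h + 10) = (h - 5)*(h + 4)*(h - 2)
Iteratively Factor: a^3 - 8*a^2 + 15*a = (a - 3)*(a^2 - 5*a) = a*(a - 3)*(a - 5)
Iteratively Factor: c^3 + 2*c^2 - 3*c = (c)*(c^2 + 2*c - 3) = c*(c - 1)*(c + 3)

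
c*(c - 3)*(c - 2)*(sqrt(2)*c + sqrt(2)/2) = sqrt(2)*c^4 - 9*sqrt(2)*c^3/2 + 7*sqrt(2)*c^2/2 + 3*sqrt(2)*c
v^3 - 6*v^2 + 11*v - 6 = (v - 3)*(v - 2)*(v - 1)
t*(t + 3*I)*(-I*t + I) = -I*t^3 + 3*t^2 + I*t^2 - 3*t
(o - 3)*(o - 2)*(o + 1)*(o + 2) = o^4 - 2*o^3 - 7*o^2 + 8*o + 12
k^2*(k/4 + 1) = k^3/4 + k^2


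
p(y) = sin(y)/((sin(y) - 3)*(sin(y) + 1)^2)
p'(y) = cos(y)/((sin(y) - 3)*(sin(y) + 1)^2) - 2*sin(y)*cos(y)/((sin(y) - 3)*(sin(y) + 1)^3) - sin(y)*cos(y)/((sin(y) - 3)^2*(sin(y) + 1)^2) = (3*sin(y) + cos(2*y) - 4)*cos(y)/((sin(y) - 3)^2*(sin(y) + 1)^3)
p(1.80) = -0.12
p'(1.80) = 0.01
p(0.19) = -0.05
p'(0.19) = -0.19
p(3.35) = 0.10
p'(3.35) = 0.71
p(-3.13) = 0.00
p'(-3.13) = 0.35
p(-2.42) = 1.57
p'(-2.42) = 8.39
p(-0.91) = 4.70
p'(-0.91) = -30.31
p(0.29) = -0.06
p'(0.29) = -0.14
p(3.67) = 0.59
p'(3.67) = 2.90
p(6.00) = 0.16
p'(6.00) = -0.95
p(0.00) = 0.00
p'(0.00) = -0.33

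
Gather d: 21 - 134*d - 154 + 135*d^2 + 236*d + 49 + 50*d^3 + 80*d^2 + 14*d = 50*d^3 + 215*d^2 + 116*d - 84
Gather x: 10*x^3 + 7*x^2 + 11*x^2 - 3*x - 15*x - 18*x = 10*x^3 + 18*x^2 - 36*x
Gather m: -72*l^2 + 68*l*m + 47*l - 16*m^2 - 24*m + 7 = -72*l^2 + 47*l - 16*m^2 + m*(68*l - 24) + 7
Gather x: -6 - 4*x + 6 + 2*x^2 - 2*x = 2*x^2 - 6*x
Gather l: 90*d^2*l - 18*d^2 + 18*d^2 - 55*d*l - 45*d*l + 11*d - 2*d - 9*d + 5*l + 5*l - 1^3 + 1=l*(90*d^2 - 100*d + 10)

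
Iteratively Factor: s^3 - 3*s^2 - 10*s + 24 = (s + 3)*(s^2 - 6*s + 8) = (s - 2)*(s + 3)*(s - 4)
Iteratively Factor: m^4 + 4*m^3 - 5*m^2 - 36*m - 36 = (m + 2)*(m^3 + 2*m^2 - 9*m - 18) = (m + 2)^2*(m^2 - 9) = (m - 3)*(m + 2)^2*(m + 3)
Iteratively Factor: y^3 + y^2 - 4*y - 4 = (y - 2)*(y^2 + 3*y + 2) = (y - 2)*(y + 2)*(y + 1)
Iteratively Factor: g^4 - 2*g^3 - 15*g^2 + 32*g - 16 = (g - 4)*(g^3 + 2*g^2 - 7*g + 4) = (g - 4)*(g - 1)*(g^2 + 3*g - 4) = (g - 4)*(g - 1)^2*(g + 4)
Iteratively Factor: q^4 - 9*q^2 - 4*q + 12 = (q + 2)*(q^3 - 2*q^2 - 5*q + 6) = (q - 1)*(q + 2)*(q^2 - q - 6) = (q - 3)*(q - 1)*(q + 2)*(q + 2)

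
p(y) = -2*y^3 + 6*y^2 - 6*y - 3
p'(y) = -6*y^2 + 12*y - 6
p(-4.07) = 255.65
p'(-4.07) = -154.23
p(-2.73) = 98.79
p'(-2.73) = -83.48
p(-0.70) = 4.83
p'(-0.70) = -17.34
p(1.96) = -6.77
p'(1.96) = -5.53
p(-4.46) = 320.54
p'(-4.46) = -178.87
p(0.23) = -4.09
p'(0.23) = -3.56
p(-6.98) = 1011.34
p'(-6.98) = -382.08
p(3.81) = -49.38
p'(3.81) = -47.38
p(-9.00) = 1995.00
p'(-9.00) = -600.00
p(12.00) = -2667.00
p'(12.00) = -726.00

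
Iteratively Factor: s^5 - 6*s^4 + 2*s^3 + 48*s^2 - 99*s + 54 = (s - 3)*(s^4 - 3*s^3 - 7*s^2 + 27*s - 18) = (s - 3)*(s - 1)*(s^3 - 2*s^2 - 9*s + 18) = (s - 3)*(s - 2)*(s - 1)*(s^2 - 9) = (s - 3)*(s - 2)*(s - 1)*(s + 3)*(s - 3)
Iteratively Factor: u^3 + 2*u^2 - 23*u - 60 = (u + 3)*(u^2 - u - 20) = (u - 5)*(u + 3)*(u + 4)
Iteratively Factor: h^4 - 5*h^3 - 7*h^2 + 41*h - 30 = (h + 3)*(h^3 - 8*h^2 + 17*h - 10) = (h - 1)*(h + 3)*(h^2 - 7*h + 10) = (h - 2)*(h - 1)*(h + 3)*(h - 5)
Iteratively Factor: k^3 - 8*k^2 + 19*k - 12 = (k - 4)*(k^2 - 4*k + 3) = (k - 4)*(k - 3)*(k - 1)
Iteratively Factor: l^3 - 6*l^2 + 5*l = (l - 1)*(l^2 - 5*l) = (l - 5)*(l - 1)*(l)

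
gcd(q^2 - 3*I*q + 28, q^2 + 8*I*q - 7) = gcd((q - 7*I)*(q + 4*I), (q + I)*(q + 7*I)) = 1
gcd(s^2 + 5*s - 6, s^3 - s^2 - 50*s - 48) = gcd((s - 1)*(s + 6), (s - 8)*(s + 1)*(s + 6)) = s + 6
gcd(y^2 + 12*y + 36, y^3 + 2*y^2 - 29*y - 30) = y + 6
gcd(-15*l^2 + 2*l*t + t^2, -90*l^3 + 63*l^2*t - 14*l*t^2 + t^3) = -3*l + t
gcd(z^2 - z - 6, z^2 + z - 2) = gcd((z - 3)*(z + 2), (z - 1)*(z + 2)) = z + 2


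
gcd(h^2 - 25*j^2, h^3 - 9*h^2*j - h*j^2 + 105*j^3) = h - 5*j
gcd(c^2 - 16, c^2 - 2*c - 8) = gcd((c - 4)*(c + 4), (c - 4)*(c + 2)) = c - 4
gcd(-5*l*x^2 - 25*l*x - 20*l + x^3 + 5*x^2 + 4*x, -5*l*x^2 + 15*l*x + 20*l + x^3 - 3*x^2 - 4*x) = -5*l*x - 5*l + x^2 + x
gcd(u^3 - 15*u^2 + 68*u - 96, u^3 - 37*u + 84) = u^2 - 7*u + 12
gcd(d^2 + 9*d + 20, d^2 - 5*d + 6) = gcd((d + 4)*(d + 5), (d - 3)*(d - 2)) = 1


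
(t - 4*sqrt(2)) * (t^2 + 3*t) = t^3 - 4*sqrt(2)*t^2 + 3*t^2 - 12*sqrt(2)*t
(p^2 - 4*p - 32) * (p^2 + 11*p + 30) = p^4 + 7*p^3 - 46*p^2 - 472*p - 960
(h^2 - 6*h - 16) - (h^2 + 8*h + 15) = -14*h - 31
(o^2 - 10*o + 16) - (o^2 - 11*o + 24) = o - 8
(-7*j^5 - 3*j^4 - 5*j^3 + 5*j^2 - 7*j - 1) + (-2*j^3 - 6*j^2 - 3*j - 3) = -7*j^5 - 3*j^4 - 7*j^3 - j^2 - 10*j - 4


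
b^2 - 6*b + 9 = (b - 3)^2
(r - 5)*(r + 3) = r^2 - 2*r - 15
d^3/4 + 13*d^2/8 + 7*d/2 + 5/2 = (d/4 + 1/2)*(d + 2)*(d + 5/2)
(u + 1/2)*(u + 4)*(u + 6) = u^3 + 21*u^2/2 + 29*u + 12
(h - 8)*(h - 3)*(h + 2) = h^3 - 9*h^2 + 2*h + 48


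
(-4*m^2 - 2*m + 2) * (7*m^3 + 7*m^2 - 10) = -28*m^5 - 42*m^4 + 54*m^2 + 20*m - 20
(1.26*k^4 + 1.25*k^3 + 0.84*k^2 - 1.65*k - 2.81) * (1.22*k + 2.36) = 1.5372*k^5 + 4.4986*k^4 + 3.9748*k^3 - 0.0306000000000002*k^2 - 7.3222*k - 6.6316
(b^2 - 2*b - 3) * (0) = 0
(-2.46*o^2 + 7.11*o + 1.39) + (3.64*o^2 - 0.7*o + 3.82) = 1.18*o^2 + 6.41*o + 5.21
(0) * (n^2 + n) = 0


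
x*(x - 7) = x^2 - 7*x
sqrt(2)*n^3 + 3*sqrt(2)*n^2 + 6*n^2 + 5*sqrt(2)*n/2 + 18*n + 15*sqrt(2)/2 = (n + 3)*(n + 5*sqrt(2)/2)*(sqrt(2)*n + 1)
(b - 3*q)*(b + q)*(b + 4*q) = b^3 + 2*b^2*q - 11*b*q^2 - 12*q^3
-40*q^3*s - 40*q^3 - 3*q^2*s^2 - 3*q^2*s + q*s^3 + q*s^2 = (-8*q + s)*(5*q + s)*(q*s + q)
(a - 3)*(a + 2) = a^2 - a - 6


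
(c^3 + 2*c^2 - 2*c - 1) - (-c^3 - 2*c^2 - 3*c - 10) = 2*c^3 + 4*c^2 + c + 9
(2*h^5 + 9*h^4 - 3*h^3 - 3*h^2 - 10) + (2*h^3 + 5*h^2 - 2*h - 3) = 2*h^5 + 9*h^4 - h^3 + 2*h^2 - 2*h - 13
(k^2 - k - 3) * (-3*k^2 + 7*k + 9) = -3*k^4 + 10*k^3 + 11*k^2 - 30*k - 27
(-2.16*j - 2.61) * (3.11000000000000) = -6.7176*j - 8.1171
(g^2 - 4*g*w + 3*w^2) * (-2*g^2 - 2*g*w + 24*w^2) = -2*g^4 + 6*g^3*w + 26*g^2*w^2 - 102*g*w^3 + 72*w^4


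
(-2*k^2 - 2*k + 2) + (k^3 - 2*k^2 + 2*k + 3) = k^3 - 4*k^2 + 5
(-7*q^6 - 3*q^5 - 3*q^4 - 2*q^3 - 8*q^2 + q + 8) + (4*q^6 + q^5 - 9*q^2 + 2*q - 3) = -3*q^6 - 2*q^5 - 3*q^4 - 2*q^3 - 17*q^2 + 3*q + 5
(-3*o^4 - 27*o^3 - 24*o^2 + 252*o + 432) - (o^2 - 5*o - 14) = -3*o^4 - 27*o^3 - 25*o^2 + 257*o + 446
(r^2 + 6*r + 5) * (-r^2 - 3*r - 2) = -r^4 - 9*r^3 - 25*r^2 - 27*r - 10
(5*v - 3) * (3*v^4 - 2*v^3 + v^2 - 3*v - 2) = 15*v^5 - 19*v^4 + 11*v^3 - 18*v^2 - v + 6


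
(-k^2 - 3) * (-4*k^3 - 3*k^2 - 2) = 4*k^5 + 3*k^4 + 12*k^3 + 11*k^2 + 6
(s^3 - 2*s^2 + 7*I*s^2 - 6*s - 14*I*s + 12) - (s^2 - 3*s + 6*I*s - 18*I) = s^3 - 3*s^2 + 7*I*s^2 - 3*s - 20*I*s + 12 + 18*I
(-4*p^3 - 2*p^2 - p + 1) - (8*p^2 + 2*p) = -4*p^3 - 10*p^2 - 3*p + 1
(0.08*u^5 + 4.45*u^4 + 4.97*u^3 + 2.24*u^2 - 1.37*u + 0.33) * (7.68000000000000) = 0.6144*u^5 + 34.176*u^4 + 38.1696*u^3 + 17.2032*u^2 - 10.5216*u + 2.5344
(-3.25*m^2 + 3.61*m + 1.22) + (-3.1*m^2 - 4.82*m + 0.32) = -6.35*m^2 - 1.21*m + 1.54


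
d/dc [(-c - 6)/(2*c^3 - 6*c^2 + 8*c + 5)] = (4*c^3 + 30*c^2 - 72*c + 43)/(4*c^6 - 24*c^5 + 68*c^4 - 76*c^3 + 4*c^2 + 80*c + 25)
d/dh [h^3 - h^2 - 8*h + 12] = 3*h^2 - 2*h - 8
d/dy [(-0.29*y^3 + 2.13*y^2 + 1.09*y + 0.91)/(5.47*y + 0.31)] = (-3.1726*y^3 + 11.3814*y^2 + 1.3206*y - 4.6398)/(29.9209*y^2 + 3.3914*y + 0.0961)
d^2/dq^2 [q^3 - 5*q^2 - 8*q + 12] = 6*q - 10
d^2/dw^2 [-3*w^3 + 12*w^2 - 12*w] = 24 - 18*w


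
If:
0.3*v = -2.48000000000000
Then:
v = -8.27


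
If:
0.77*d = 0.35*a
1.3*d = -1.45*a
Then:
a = 0.00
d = 0.00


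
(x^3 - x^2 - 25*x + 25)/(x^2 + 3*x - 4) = (x^2 - 25)/(x + 4)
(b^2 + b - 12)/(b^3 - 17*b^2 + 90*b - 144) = (b + 4)/(b^2 - 14*b + 48)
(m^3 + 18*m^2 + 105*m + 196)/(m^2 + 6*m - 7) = (m^2 + 11*m + 28)/(m - 1)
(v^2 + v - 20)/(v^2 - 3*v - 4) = (v + 5)/(v + 1)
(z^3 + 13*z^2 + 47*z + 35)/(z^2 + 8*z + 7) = z + 5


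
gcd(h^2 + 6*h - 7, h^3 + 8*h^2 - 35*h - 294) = h + 7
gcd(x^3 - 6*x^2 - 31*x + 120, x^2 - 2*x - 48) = x - 8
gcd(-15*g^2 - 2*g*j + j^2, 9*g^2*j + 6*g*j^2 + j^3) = 3*g + j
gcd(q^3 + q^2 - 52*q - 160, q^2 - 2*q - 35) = q + 5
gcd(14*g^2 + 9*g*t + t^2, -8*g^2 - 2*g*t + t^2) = 2*g + t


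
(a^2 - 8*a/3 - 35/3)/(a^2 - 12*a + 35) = (a + 7/3)/(a - 7)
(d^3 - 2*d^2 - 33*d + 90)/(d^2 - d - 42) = (d^2 - 8*d + 15)/(d - 7)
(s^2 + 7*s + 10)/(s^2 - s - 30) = (s + 2)/(s - 6)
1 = 1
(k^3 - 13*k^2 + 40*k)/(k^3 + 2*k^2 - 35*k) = (k - 8)/(k + 7)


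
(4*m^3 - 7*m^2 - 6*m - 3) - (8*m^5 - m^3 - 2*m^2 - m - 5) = -8*m^5 + 5*m^3 - 5*m^2 - 5*m + 2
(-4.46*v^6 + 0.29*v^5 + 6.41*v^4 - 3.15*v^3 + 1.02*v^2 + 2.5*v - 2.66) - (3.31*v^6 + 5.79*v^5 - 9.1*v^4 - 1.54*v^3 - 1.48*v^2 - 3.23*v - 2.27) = -7.77*v^6 - 5.5*v^5 + 15.51*v^4 - 1.61*v^3 + 2.5*v^2 + 5.73*v - 0.39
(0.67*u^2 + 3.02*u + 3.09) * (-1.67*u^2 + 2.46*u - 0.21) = -1.1189*u^4 - 3.3952*u^3 + 2.1282*u^2 + 6.9672*u - 0.6489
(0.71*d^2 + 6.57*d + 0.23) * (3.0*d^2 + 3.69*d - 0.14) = 2.13*d^4 + 22.3299*d^3 + 24.8339*d^2 - 0.0711000000000002*d - 0.0322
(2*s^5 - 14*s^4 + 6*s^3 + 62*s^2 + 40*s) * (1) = 2*s^5 - 14*s^4 + 6*s^3 + 62*s^2 + 40*s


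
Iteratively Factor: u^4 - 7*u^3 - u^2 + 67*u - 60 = (u + 3)*(u^3 - 10*u^2 + 29*u - 20) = (u - 5)*(u + 3)*(u^2 - 5*u + 4) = (u - 5)*(u - 1)*(u + 3)*(u - 4)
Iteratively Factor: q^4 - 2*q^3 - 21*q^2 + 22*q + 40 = (q - 2)*(q^3 - 21*q - 20) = (q - 5)*(q - 2)*(q^2 + 5*q + 4) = (q - 5)*(q - 2)*(q + 1)*(q + 4)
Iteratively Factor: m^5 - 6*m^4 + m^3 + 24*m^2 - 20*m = (m)*(m^4 - 6*m^3 + m^2 + 24*m - 20) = m*(m - 5)*(m^3 - m^2 - 4*m + 4) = m*(m - 5)*(m - 1)*(m^2 - 4) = m*(m - 5)*(m - 2)*(m - 1)*(m + 2)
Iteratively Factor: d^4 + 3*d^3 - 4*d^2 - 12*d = (d)*(d^3 + 3*d^2 - 4*d - 12) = d*(d - 2)*(d^2 + 5*d + 6) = d*(d - 2)*(d + 3)*(d + 2)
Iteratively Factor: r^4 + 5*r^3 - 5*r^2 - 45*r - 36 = (r + 3)*(r^3 + 2*r^2 - 11*r - 12) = (r + 1)*(r + 3)*(r^2 + r - 12) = (r + 1)*(r + 3)*(r + 4)*(r - 3)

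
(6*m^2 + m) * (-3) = -18*m^2 - 3*m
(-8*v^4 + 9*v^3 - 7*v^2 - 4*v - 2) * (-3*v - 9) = 24*v^5 + 45*v^4 - 60*v^3 + 75*v^2 + 42*v + 18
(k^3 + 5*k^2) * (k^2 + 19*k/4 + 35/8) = k^5 + 39*k^4/4 + 225*k^3/8 + 175*k^2/8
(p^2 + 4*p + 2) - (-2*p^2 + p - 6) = 3*p^2 + 3*p + 8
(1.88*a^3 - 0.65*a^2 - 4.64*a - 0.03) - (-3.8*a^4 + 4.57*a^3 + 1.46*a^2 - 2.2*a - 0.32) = 3.8*a^4 - 2.69*a^3 - 2.11*a^2 - 2.44*a + 0.29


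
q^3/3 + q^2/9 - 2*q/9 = q*(q/3 + 1/3)*(q - 2/3)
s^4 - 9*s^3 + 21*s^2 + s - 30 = (s - 5)*(s - 3)*(s - 2)*(s + 1)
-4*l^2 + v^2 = (-2*l + v)*(2*l + v)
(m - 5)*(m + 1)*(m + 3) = m^3 - m^2 - 17*m - 15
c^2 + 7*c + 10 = (c + 2)*(c + 5)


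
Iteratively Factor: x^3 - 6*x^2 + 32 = (x - 4)*(x^2 - 2*x - 8) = (x - 4)*(x + 2)*(x - 4)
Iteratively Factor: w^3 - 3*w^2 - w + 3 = (w - 1)*(w^2 - 2*w - 3) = (w - 3)*(w - 1)*(w + 1)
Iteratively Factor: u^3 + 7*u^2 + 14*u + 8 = (u + 4)*(u^2 + 3*u + 2) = (u + 1)*(u + 4)*(u + 2)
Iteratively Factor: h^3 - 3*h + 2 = (h - 1)*(h^2 + h - 2) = (h - 1)^2*(h + 2)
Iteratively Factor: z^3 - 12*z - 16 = (z - 4)*(z^2 + 4*z + 4) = (z - 4)*(z + 2)*(z + 2)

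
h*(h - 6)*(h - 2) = h^3 - 8*h^2 + 12*h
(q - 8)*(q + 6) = q^2 - 2*q - 48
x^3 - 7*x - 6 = (x - 3)*(x + 1)*(x + 2)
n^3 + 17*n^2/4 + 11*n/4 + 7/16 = (n + 1/4)*(n + 1/2)*(n + 7/2)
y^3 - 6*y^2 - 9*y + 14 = (y - 7)*(y - 1)*(y + 2)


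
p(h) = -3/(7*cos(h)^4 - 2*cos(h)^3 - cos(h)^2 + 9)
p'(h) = -3*(28*sin(h)*cos(h)^3 - 6*sin(h)*cos(h)^2 - 2*sin(h)*cos(h))/(7*cos(h)^4 - 2*cos(h)^3 - cos(h)^2 + 9)^2 = 6*(-14*cos(h)^2 + 3*cos(h) + 1)*sin(h)*cos(h)/(7*cos(h)^4 - 2*cos(h)^3 - cos(h)^2 + 9)^2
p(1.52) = -0.33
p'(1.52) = 0.00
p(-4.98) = -0.34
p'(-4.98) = 0.02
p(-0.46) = -0.27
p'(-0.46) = 0.14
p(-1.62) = -0.33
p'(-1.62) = 0.00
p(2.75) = -0.20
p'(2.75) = 0.13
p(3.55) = -0.20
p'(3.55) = -0.14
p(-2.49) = -0.25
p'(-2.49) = -0.20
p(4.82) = -0.33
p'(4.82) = -0.01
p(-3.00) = -0.18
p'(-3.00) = -0.05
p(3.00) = -0.18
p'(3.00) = 0.05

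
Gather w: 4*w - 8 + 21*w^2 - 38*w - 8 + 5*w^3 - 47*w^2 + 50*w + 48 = 5*w^3 - 26*w^2 + 16*w + 32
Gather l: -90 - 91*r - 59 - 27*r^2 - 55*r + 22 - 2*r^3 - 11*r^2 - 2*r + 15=-2*r^3 - 38*r^2 - 148*r - 112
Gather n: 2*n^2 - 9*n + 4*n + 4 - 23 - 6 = 2*n^2 - 5*n - 25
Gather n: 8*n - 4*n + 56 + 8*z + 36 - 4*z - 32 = 4*n + 4*z + 60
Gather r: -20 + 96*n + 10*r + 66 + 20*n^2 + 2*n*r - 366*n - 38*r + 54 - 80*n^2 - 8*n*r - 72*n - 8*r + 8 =-60*n^2 - 342*n + r*(-6*n - 36) + 108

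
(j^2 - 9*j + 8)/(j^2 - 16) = (j^2 - 9*j + 8)/(j^2 - 16)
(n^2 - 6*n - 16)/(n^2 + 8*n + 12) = (n - 8)/(n + 6)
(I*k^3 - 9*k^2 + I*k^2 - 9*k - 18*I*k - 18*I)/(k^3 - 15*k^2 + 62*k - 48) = (I*k^3 + k^2*(-9 + I) + k*(-9 - 18*I) - 18*I)/(k^3 - 15*k^2 + 62*k - 48)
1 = 1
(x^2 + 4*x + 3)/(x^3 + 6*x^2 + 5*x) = (x + 3)/(x*(x + 5))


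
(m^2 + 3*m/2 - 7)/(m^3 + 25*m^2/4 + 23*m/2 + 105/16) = 8*(m - 2)/(8*m^2 + 22*m + 15)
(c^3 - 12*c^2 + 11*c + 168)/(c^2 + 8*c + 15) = (c^2 - 15*c + 56)/(c + 5)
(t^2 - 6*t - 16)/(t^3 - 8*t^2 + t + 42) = (t - 8)/(t^2 - 10*t + 21)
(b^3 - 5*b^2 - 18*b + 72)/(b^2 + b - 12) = b - 6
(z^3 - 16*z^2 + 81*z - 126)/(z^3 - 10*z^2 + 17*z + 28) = (z^2 - 9*z + 18)/(z^2 - 3*z - 4)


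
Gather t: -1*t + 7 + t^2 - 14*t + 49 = t^2 - 15*t + 56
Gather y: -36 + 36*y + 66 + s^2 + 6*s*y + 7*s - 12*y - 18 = s^2 + 7*s + y*(6*s + 24) + 12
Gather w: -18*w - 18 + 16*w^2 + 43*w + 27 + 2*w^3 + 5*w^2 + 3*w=2*w^3 + 21*w^2 + 28*w + 9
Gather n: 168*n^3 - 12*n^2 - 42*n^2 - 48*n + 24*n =168*n^3 - 54*n^2 - 24*n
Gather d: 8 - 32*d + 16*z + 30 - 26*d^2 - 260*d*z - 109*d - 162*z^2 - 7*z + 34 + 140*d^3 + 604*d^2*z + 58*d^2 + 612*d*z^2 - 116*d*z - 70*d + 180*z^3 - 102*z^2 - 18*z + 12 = 140*d^3 + d^2*(604*z + 32) + d*(612*z^2 - 376*z - 211) + 180*z^3 - 264*z^2 - 9*z + 84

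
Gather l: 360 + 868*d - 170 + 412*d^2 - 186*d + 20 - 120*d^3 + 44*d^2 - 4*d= -120*d^3 + 456*d^2 + 678*d + 210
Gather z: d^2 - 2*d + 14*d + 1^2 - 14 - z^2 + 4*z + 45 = d^2 + 12*d - z^2 + 4*z + 32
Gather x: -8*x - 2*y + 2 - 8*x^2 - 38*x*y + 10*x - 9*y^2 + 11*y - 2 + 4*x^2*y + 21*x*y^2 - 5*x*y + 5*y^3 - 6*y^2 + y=x^2*(4*y - 8) + x*(21*y^2 - 43*y + 2) + 5*y^3 - 15*y^2 + 10*y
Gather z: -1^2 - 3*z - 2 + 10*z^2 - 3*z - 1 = 10*z^2 - 6*z - 4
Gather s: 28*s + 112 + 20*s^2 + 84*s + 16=20*s^2 + 112*s + 128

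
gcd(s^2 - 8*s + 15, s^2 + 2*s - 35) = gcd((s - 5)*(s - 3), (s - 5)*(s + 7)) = s - 5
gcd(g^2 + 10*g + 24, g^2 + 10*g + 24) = g^2 + 10*g + 24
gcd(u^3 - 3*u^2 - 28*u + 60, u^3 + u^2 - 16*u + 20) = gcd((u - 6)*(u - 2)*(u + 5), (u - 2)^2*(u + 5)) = u^2 + 3*u - 10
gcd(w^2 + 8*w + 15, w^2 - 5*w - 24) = w + 3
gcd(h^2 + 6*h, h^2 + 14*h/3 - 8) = h + 6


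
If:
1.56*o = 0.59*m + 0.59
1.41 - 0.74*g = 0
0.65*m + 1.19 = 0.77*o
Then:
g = 1.91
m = -2.51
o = -0.57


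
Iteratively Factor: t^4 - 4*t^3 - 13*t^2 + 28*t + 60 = (t + 2)*(t^3 - 6*t^2 - t + 30) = (t + 2)^2*(t^2 - 8*t + 15) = (t - 3)*(t + 2)^2*(t - 5)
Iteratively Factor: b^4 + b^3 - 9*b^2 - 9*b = (b - 3)*(b^3 + 4*b^2 + 3*b) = b*(b - 3)*(b^2 + 4*b + 3) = b*(b - 3)*(b + 3)*(b + 1)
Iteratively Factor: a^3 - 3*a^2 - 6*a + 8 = (a - 4)*(a^2 + a - 2) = (a - 4)*(a + 2)*(a - 1)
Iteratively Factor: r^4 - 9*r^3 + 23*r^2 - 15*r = (r - 3)*(r^3 - 6*r^2 + 5*r) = (r - 3)*(r - 1)*(r^2 - 5*r) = r*(r - 3)*(r - 1)*(r - 5)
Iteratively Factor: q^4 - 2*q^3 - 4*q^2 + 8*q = (q - 2)*(q^3 - 4*q) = (q - 2)^2*(q^2 + 2*q) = (q - 2)^2*(q + 2)*(q)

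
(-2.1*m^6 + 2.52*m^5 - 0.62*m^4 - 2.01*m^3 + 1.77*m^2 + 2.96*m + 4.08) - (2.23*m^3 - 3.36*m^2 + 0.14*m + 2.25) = -2.1*m^6 + 2.52*m^5 - 0.62*m^4 - 4.24*m^3 + 5.13*m^2 + 2.82*m + 1.83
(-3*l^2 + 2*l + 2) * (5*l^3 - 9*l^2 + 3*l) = -15*l^5 + 37*l^4 - 17*l^3 - 12*l^2 + 6*l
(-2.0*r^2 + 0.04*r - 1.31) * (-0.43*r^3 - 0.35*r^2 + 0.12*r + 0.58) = 0.86*r^5 + 0.6828*r^4 + 0.3093*r^3 - 0.6967*r^2 - 0.134*r - 0.7598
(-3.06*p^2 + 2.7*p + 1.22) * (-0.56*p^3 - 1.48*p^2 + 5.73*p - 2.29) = 1.7136*p^5 + 3.0168*p^4 - 22.213*p^3 + 20.6728*p^2 + 0.8076*p - 2.7938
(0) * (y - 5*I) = 0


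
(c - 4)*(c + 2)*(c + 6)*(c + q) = c^4 + c^3*q + 4*c^3 + 4*c^2*q - 20*c^2 - 20*c*q - 48*c - 48*q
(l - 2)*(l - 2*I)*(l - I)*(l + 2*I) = l^4 - 2*l^3 - I*l^3 + 4*l^2 + 2*I*l^2 - 8*l - 4*I*l + 8*I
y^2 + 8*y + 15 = (y + 3)*(y + 5)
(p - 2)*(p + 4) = p^2 + 2*p - 8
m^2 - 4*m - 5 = (m - 5)*(m + 1)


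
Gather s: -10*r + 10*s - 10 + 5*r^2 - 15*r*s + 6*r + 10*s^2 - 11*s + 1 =5*r^2 - 4*r + 10*s^2 + s*(-15*r - 1) - 9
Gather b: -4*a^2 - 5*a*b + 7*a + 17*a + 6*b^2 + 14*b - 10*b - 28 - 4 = -4*a^2 + 24*a + 6*b^2 + b*(4 - 5*a) - 32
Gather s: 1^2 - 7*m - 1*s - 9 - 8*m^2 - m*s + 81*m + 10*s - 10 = -8*m^2 + 74*m + s*(9 - m) - 18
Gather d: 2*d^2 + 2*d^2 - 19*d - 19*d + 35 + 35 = 4*d^2 - 38*d + 70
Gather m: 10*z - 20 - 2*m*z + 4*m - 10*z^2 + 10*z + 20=m*(4 - 2*z) - 10*z^2 + 20*z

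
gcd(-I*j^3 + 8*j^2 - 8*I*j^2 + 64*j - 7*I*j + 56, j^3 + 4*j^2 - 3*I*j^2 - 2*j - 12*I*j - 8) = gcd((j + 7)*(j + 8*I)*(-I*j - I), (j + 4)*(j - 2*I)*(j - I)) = 1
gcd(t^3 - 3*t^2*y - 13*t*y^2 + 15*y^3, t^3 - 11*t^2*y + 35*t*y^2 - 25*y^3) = t^2 - 6*t*y + 5*y^2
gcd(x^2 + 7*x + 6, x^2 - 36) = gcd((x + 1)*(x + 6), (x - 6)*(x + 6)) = x + 6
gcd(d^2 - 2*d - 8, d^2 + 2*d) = d + 2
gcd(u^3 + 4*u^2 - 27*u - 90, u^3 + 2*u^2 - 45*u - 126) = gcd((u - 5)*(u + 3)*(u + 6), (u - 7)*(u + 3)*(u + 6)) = u^2 + 9*u + 18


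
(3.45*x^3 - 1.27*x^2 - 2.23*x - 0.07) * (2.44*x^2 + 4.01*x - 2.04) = 8.418*x^5 + 10.7357*x^4 - 17.5719*x^3 - 6.5223*x^2 + 4.2685*x + 0.1428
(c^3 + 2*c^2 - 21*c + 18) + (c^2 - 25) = c^3 + 3*c^2 - 21*c - 7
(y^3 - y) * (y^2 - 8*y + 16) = y^5 - 8*y^4 + 15*y^3 + 8*y^2 - 16*y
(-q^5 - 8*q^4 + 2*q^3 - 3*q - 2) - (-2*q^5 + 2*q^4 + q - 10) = q^5 - 10*q^4 + 2*q^3 - 4*q + 8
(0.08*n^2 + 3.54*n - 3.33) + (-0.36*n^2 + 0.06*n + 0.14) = -0.28*n^2 + 3.6*n - 3.19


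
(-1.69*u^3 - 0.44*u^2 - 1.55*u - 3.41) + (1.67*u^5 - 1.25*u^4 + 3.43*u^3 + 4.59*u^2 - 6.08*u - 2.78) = 1.67*u^5 - 1.25*u^4 + 1.74*u^3 + 4.15*u^2 - 7.63*u - 6.19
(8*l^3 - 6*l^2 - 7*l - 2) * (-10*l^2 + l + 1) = -80*l^5 + 68*l^4 + 72*l^3 + 7*l^2 - 9*l - 2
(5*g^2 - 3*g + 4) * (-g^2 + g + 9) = -5*g^4 + 8*g^3 + 38*g^2 - 23*g + 36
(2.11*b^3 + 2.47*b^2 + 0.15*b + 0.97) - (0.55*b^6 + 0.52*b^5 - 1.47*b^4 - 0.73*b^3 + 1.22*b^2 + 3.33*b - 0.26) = -0.55*b^6 - 0.52*b^5 + 1.47*b^4 + 2.84*b^3 + 1.25*b^2 - 3.18*b + 1.23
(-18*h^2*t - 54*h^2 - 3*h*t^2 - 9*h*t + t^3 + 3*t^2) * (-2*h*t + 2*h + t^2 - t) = 36*h^3*t^2 + 72*h^3*t - 108*h^3 - 12*h^2*t^3 - 24*h^2*t^2 + 36*h^2*t - 5*h*t^4 - 10*h*t^3 + 15*h*t^2 + t^5 + 2*t^4 - 3*t^3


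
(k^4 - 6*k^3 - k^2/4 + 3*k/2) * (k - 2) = k^5 - 8*k^4 + 47*k^3/4 + 2*k^2 - 3*k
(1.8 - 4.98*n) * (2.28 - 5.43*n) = 27.0414*n^2 - 21.1284*n + 4.104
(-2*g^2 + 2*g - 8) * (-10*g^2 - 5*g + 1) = 20*g^4 - 10*g^3 + 68*g^2 + 42*g - 8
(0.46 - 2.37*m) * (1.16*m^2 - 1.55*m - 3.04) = -2.7492*m^3 + 4.2071*m^2 + 6.4918*m - 1.3984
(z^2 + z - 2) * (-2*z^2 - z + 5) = -2*z^4 - 3*z^3 + 8*z^2 + 7*z - 10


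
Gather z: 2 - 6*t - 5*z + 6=-6*t - 5*z + 8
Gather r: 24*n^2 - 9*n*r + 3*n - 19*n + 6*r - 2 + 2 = 24*n^2 - 16*n + r*(6 - 9*n)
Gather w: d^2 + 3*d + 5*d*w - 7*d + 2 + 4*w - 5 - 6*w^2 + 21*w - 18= d^2 - 4*d - 6*w^2 + w*(5*d + 25) - 21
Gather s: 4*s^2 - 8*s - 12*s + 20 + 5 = 4*s^2 - 20*s + 25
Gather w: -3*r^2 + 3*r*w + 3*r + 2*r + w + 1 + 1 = -3*r^2 + 5*r + w*(3*r + 1) + 2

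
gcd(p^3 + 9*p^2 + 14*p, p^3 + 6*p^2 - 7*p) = p^2 + 7*p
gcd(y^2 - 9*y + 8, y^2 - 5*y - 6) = 1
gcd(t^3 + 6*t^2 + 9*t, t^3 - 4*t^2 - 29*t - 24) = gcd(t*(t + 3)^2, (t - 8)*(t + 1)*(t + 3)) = t + 3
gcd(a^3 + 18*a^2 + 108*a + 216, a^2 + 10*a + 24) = a + 6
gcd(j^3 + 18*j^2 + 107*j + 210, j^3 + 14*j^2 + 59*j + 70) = j^2 + 12*j + 35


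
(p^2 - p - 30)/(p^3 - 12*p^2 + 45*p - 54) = (p + 5)/(p^2 - 6*p + 9)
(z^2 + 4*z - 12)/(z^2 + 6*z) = (z - 2)/z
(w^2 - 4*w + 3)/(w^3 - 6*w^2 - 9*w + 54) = (w - 1)/(w^2 - 3*w - 18)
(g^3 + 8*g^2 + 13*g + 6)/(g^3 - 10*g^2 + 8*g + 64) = (g^3 + 8*g^2 + 13*g + 6)/(g^3 - 10*g^2 + 8*g + 64)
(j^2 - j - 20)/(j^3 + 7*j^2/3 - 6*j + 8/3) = 3*(j - 5)/(3*j^2 - 5*j + 2)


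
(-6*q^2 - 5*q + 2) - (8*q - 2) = -6*q^2 - 13*q + 4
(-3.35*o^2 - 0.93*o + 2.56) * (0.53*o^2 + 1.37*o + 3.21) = -1.7755*o^4 - 5.0824*o^3 - 10.6708*o^2 + 0.5219*o + 8.2176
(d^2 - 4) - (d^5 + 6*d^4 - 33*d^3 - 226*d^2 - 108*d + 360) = -d^5 - 6*d^4 + 33*d^3 + 227*d^2 + 108*d - 364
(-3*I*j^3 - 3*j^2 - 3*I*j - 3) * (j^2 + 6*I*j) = -3*I*j^5 + 15*j^4 - 21*I*j^3 + 15*j^2 - 18*I*j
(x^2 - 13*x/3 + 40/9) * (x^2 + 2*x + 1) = x^4 - 7*x^3/3 - 29*x^2/9 + 41*x/9 + 40/9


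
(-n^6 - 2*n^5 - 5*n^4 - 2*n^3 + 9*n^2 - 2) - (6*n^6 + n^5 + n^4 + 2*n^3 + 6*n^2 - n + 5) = -7*n^6 - 3*n^5 - 6*n^4 - 4*n^3 + 3*n^2 + n - 7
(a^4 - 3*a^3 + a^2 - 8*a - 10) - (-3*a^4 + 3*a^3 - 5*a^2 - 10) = 4*a^4 - 6*a^3 + 6*a^2 - 8*a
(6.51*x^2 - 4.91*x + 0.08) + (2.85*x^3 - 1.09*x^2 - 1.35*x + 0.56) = 2.85*x^3 + 5.42*x^2 - 6.26*x + 0.64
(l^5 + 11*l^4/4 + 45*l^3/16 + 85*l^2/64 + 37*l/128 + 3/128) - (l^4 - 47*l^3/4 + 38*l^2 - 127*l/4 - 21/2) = l^5 + 7*l^4/4 + 233*l^3/16 - 2347*l^2/64 + 4101*l/128 + 1347/128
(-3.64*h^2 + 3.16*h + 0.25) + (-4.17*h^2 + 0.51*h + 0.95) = -7.81*h^2 + 3.67*h + 1.2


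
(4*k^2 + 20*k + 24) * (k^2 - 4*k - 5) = 4*k^4 + 4*k^3 - 76*k^2 - 196*k - 120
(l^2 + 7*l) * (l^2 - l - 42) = l^4 + 6*l^3 - 49*l^2 - 294*l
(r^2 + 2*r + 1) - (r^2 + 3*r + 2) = -r - 1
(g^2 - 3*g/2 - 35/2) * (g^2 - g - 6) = g^4 - 5*g^3/2 - 22*g^2 + 53*g/2 + 105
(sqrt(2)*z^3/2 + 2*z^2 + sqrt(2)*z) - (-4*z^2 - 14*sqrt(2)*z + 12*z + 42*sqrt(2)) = sqrt(2)*z^3/2 + 6*z^2 - 12*z + 15*sqrt(2)*z - 42*sqrt(2)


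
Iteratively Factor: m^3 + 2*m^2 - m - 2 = (m + 1)*(m^2 + m - 2) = (m - 1)*(m + 1)*(m + 2)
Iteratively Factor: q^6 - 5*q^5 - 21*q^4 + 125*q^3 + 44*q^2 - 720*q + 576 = (q - 3)*(q^5 - 2*q^4 - 27*q^3 + 44*q^2 + 176*q - 192) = (q - 3)*(q - 1)*(q^4 - q^3 - 28*q^2 + 16*q + 192) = (q - 3)*(q - 1)*(q + 4)*(q^3 - 5*q^2 - 8*q + 48) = (q - 3)*(q - 1)*(q + 3)*(q + 4)*(q^2 - 8*q + 16) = (q - 4)*(q - 3)*(q - 1)*(q + 3)*(q + 4)*(q - 4)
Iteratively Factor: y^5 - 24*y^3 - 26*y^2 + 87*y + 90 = (y - 5)*(y^4 + 5*y^3 + y^2 - 21*y - 18) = (y - 5)*(y + 3)*(y^3 + 2*y^2 - 5*y - 6) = (y - 5)*(y - 2)*(y + 3)*(y^2 + 4*y + 3) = (y - 5)*(y - 2)*(y + 3)^2*(y + 1)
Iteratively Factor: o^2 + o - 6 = (o - 2)*(o + 3)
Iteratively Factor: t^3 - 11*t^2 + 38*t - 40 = (t - 2)*(t^2 - 9*t + 20) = (t - 4)*(t - 2)*(t - 5)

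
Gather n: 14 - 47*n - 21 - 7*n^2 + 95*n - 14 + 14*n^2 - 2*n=7*n^2 + 46*n - 21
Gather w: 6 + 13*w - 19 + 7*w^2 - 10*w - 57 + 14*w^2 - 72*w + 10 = 21*w^2 - 69*w - 60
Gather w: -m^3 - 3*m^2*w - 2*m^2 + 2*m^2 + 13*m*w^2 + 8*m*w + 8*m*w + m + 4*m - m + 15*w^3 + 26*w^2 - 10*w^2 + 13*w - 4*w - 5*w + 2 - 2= -m^3 + 4*m + 15*w^3 + w^2*(13*m + 16) + w*(-3*m^2 + 16*m + 4)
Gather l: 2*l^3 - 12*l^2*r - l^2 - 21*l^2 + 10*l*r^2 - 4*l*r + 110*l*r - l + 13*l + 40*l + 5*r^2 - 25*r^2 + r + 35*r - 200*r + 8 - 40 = 2*l^3 + l^2*(-12*r - 22) + l*(10*r^2 + 106*r + 52) - 20*r^2 - 164*r - 32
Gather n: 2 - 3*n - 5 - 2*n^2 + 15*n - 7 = -2*n^2 + 12*n - 10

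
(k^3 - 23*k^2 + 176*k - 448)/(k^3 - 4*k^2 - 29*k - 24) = (k^2 - 15*k + 56)/(k^2 + 4*k + 3)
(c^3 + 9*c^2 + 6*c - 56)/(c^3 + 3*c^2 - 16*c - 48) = (c^2 + 5*c - 14)/(c^2 - c - 12)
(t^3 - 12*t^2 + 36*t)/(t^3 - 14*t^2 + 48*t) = (t - 6)/(t - 8)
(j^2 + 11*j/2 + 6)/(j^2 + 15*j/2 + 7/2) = (2*j^2 + 11*j + 12)/(2*j^2 + 15*j + 7)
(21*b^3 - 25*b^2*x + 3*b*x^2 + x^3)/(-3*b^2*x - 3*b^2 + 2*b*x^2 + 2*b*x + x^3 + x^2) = (-21*b^2 + 4*b*x + x^2)/(3*b*x + 3*b + x^2 + x)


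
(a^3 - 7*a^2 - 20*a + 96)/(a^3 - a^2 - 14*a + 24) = (a - 8)/(a - 2)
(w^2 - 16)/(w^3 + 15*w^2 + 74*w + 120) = (w - 4)/(w^2 + 11*w + 30)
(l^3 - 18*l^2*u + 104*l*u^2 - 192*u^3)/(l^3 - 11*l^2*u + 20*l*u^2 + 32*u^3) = (l - 6*u)/(l + u)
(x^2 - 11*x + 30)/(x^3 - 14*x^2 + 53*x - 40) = (x - 6)/(x^2 - 9*x + 8)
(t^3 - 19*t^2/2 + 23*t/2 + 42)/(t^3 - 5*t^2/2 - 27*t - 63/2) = (t - 4)/(t + 3)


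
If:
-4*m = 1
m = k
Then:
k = -1/4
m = -1/4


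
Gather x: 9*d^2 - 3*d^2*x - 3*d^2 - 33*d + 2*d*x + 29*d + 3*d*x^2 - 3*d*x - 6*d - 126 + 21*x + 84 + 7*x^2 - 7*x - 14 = 6*d^2 - 10*d + x^2*(3*d + 7) + x*(-3*d^2 - d + 14) - 56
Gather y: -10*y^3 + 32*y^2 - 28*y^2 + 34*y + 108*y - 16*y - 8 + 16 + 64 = -10*y^3 + 4*y^2 + 126*y + 72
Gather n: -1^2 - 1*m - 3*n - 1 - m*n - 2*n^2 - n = -m - 2*n^2 + n*(-m - 4) - 2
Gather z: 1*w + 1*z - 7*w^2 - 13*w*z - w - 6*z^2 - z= -7*w^2 - 13*w*z - 6*z^2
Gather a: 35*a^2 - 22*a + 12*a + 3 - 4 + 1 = 35*a^2 - 10*a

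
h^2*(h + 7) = h^3 + 7*h^2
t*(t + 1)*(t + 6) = t^3 + 7*t^2 + 6*t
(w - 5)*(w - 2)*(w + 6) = w^3 - w^2 - 32*w + 60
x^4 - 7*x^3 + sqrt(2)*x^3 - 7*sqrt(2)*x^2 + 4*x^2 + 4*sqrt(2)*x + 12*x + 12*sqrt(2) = (x - 6)*(x - 2)*(x + 1)*(x + sqrt(2))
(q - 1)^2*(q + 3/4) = q^3 - 5*q^2/4 - q/2 + 3/4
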